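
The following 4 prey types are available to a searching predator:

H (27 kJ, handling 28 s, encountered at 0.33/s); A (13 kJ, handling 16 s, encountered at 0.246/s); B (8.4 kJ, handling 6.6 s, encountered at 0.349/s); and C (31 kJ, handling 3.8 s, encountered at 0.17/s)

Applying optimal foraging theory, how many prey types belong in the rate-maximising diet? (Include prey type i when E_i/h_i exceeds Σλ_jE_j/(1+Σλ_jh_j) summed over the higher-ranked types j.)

E/h in descending order: C 8.16, B 1.27, H 0.964, A 0.812 kJ/s. The optimal diet is the largest prefix of this list for which every included type satisfies E_i/h_i > R on the types above it.
Rate on top 1: 3.202. B: 1.27 < 3.202 → exclude; stop.
Optimal diet: C — 1 of 4 types.

1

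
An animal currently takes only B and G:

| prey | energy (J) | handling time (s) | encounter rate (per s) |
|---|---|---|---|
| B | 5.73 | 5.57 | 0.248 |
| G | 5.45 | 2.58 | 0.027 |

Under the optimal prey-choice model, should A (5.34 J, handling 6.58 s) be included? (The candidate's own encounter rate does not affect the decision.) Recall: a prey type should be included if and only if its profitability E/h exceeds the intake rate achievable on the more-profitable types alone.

Yes

Current rate: (0.248×5.73 + 0.027×5.45)/(1 + 0.248×5.57 + 0.027×2.58) = 0.6398 J/s.
A: E/h = 5.34/6.58 = 0.8116 J/s.
0.8116 > 0.6398, so adding A raises the average — include it.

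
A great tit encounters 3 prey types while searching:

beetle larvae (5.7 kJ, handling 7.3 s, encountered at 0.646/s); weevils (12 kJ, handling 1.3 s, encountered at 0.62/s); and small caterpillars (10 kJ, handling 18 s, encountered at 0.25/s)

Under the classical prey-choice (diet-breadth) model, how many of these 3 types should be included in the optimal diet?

1

Profitabilities (E/h, kJ/s): weevils 9.23, beetle larvae 0.781, small caterpillars 0.556. Add prey in this order while the next type's profitability exceeds the intake rate on those already taken.
Rate on top 1: 4.12. beetle larvae: 0.781 < 4.12 → exclude; stop.
Optimal diet: weevils — 1 of 3 types.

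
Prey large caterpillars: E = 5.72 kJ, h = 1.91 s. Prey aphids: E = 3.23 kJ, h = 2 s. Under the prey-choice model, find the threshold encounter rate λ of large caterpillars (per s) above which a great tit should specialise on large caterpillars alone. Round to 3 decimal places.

0.613 per s

At the threshold, the rate on large caterpillars alone equals the profitability of aphids: λ·5.72/(1 + λ·1.91) = 3.23/2 = 1.615.
Rearranging, λ(5.72 − 1.615×1.91) = 1.615, so λ = 1.615/2.635 = 0.6128 per s.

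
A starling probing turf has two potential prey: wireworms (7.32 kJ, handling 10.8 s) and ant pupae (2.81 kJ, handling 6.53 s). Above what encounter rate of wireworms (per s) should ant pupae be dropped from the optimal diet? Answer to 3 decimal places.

The zero-one rule: include ant pupae iff E₂/h₂ > λE₁/(1+λh₁). Equality gives the switch point.
λE₁h₂ = E₂ + λE₂h₁ ⇒ λ = E₂/(E₁h₂ − E₂h₁) = 2.81/(47.8 − 30.35) = 0.161 per s.

0.161 per s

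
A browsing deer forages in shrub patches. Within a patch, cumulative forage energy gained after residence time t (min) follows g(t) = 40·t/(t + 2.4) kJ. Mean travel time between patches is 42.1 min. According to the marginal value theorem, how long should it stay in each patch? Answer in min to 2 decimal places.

10.05 min

By the marginal value theorem, leave when the instantaneous gain rate g'(t) equals the habitat-wide average g(t)/(T + t).
g'(t) = 40·2.4/(t + 2.4)². Setting 40·2.4/(t+2.4)² = 40t/[(t+2.4)(42.1+t)] gives 2.4(42.1+t) = t(t+2.4), so t² = 2.4×42.1 = 101.
t* = √101 = 10.05 min.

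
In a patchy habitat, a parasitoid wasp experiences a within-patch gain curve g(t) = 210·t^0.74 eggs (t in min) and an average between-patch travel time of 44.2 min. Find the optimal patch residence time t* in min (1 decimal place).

By the marginal value theorem, leave when the instantaneous gain rate g'(t) equals the habitat-wide average g(t)/(T + t).
g'(t) = 0.74·210·t^-0.26. Setting 0.74·210·t^-0.26 = 210·t^0.74/(44.2+t) gives 0.74(44.2+t) = t, so 0.26·t = 0.74×44.2.
t* = 0.74×44.2/0.26 = 125.8 min.

125.8 min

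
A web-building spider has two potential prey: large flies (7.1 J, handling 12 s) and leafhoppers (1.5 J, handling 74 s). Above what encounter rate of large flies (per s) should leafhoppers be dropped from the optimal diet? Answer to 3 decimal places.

0.003 per s

The zero-one rule: include leafhoppers iff E₂/h₂ > λE₁/(1+λh₁). Equality gives the switch point.
λE₁h₂ = E₂ + λE₂h₁ ⇒ λ = E₂/(E₁h₂ − E₂h₁) = 1.5/(525.4 − 18) = 0.002956 per s.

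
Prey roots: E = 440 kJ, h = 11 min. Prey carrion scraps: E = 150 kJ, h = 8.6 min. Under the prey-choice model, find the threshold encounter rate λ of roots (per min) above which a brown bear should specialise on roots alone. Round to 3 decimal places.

Drop carrion scraps once their profitability E₂/h₂ falls below the rate achievable on roots alone: E₂/h₂ = λE₁/(1 + λh₁).
Solve for λ: λE₁h₂ = E₂(1 + λh₁) → λ(E₁h₂ − E₂h₁) = E₂ → λ = E₂/(E₁h₂ − E₂h₁).
λ = 150/(440×8.6 − 150×11) = 150/2134 = 0.07029 per min.

0.070 per min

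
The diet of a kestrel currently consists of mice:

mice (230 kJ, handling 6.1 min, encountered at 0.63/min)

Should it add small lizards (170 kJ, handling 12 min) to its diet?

Current rate: (0.63×230)/(1 + 0.63×6.1) = 29.92 kJ/min.
Profitability of small lizards: 170/12 = 14.17 kJ/min.
Since 14.17 < R, time spent handling small lizards is better spent searching.

No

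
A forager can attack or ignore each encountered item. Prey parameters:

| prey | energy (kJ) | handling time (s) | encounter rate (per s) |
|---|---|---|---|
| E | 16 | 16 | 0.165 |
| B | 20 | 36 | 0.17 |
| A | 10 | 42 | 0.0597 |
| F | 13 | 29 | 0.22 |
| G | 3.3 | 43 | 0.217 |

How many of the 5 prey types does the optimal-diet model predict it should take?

1

Rank by E/h (kJ/s): E 1, B 0.556, F 0.448, A 0.238, G 0.0767. Include each in turn until the next type's E/h falls below the running intake rate.
Rate on top 1: 0.7253. B: 0.556 < 0.7253 → exclude; stop.
Optimal diet: E — 1 of 5 types.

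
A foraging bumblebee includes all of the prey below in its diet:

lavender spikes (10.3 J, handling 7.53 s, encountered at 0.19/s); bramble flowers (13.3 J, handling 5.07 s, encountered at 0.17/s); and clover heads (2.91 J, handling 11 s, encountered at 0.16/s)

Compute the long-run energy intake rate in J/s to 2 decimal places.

0.93 J/s

Energy encountered per unit search time: 0.19×10.3 + 0.17×13.3 + 0.16×2.91 = 4.684 J/s.
Handling time per unit search time: 0.19×7.53 + 0.17×5.07 + 0.16×11 = 4.053.
Rate = 4.684/(1 + 4.053) = 0.927 J/s.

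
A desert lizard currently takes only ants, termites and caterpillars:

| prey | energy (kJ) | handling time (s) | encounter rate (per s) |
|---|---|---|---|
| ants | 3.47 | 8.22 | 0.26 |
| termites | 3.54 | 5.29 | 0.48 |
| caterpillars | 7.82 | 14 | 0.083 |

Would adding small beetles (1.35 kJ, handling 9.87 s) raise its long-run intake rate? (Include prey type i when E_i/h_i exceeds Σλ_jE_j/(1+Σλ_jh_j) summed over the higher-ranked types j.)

Intake rate on the current diet: R = (0.26×3.47 + 0.48×3.54 + 0.083×7.82) / (1 + 0.26×8.22 + 0.48×5.29 + 0.083×14) = 3.25/6.838 = 0.4753 kJ/s.
small beetles: E/h = 1.35/9.87 = 0.1368 kJ/s.
Since 0.1368 < R, time spent handling small beetles is better spent searching.

No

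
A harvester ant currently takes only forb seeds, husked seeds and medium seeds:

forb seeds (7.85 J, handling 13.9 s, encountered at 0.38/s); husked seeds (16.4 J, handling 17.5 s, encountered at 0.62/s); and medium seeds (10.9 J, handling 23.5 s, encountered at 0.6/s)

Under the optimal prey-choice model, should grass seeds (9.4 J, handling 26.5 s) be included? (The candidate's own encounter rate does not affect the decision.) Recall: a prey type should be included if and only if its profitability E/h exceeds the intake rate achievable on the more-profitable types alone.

On forb seeds, husked seeds and medium seeds alone, R = ΣλE/(1+Σλh) = 19.69/31.23 = 0.6305 J/s.
grass seeds: E/h = 9.4/26.5 = 0.3547 J/s.
Since 0.3547 < R, time spent handling grass seeds is better spent searching.

No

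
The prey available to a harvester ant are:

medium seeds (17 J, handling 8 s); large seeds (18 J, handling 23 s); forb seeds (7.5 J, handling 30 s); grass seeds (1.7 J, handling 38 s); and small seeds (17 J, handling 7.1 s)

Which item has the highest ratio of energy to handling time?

small seeds

Profitability E/h (J/s): medium seeds = 17/8 = 2.12, large seeds = 18/23 = 0.783, forb seeds = 7.5/30 = 0.25, grass seeds = 1.7/38 = 0.0447, small seeds = 17/7.1 = 2.39.
Ranked: small seeds > medium seeds > large seeds > forb seeds > grass seeds.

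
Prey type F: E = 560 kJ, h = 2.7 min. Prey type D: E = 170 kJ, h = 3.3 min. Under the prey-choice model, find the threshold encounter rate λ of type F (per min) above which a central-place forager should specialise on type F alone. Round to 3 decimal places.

0.122 per min

Drop type D once their profitability E₂/h₂ falls below the rate achievable on type F alone: E₂/h₂ = λE₁/(1 + λh₁).
Solve for λ: λE₁h₂ = E₂(1 + λh₁) → λ(E₁h₂ − E₂h₁) = E₂ → λ = E₂/(E₁h₂ − E₂h₁).
λ = 170/(560×3.3 − 170×2.7) = 170/1389 = 0.1224 per min.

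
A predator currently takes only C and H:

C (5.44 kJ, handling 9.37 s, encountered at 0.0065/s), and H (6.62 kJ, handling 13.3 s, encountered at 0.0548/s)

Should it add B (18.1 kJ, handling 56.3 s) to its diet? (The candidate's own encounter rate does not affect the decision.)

Current rate: (0.0065×5.44 + 0.0548×6.62)/(1 + 0.0065×9.37 + 0.0548×13.3) = 0.2225 kJ/s.
B: E/h = 18.1/56.3 = 0.3215 kJ/s.
0.3215 > 0.2225, so adding B raises the average — include it.

Yes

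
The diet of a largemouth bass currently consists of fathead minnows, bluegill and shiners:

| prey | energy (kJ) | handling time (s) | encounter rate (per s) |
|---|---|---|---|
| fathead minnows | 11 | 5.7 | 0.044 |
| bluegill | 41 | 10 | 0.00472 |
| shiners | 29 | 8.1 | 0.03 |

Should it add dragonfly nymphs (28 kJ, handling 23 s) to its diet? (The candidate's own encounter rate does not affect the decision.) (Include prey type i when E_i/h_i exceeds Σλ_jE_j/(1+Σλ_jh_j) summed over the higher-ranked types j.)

Yes

Intake rate on the current diet: R = (0.044×11 + 0.00472×41 + 0.03×29) / (1 + 0.044×5.7 + 0.00472×10 + 0.03×8.1) = 1.548/1.541 = 1.004 kJ/s.
Profitability of dragonfly nymphs: 28/23 = 1.217 kJ/s.
1.217 > 1.004, so adding dragonfly nymphs raises the average — include it.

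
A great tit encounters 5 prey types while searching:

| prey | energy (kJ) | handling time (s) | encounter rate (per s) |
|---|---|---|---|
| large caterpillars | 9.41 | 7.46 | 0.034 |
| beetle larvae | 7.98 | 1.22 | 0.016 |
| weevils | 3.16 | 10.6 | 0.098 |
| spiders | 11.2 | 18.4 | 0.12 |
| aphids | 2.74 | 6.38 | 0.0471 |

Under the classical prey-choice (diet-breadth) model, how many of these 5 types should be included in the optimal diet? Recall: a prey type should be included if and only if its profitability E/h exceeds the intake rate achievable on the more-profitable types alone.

3

Profitabilities (E/h, kJ/s): beetle larvae 6.54, large caterpillars 1.26, spiders 0.609, aphids 0.429, weevils 0.298. Add prey in this order while the next type's profitability exceeds the intake rate on those already taken.
Rate on top 1: 0.1252. large caterpillars: 1.26 > 0.1252 → include.
Rate on top 2: 0.3516. spiders: 0.609 > 0.3516 → include.
Rate on top 3: 0.5147. aphids: 0.429 < 0.5147 → exclude; stop.
Optimal diet: beetle larvae, large caterpillars, spiders — 3 of 5 types.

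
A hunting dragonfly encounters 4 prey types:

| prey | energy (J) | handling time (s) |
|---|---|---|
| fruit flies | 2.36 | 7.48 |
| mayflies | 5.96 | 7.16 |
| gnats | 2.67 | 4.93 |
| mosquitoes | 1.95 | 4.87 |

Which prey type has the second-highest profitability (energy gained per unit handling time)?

In descending order of E/h:
mayflies: 5.96/7.16 = 0.832 J/s
gnats: 2.67/4.93 = 0.542 J/s
mosquitoes: 1.95/4.87 = 0.4 J/s
fruit flies: 2.36/7.48 = 0.316 J/s

gnats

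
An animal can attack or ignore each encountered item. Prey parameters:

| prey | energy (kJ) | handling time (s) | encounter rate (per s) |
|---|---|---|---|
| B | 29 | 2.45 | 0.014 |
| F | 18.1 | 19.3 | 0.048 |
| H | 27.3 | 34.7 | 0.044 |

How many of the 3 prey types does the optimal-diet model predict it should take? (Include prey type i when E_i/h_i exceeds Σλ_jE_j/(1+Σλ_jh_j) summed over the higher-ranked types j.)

Profitabilities (E/h, kJ/s): B 11.8, F 0.938, H 0.787. Add prey in this order while the next type's profitability exceeds the intake rate on those already taken.
Rate on top 1: 0.3925. F: 0.938 > 0.3925 → include.
Rate on top 2: 0.6502. H: 0.787 > 0.6502 → include.
Optimal diet: B, F, H — 3 of 3 types.

3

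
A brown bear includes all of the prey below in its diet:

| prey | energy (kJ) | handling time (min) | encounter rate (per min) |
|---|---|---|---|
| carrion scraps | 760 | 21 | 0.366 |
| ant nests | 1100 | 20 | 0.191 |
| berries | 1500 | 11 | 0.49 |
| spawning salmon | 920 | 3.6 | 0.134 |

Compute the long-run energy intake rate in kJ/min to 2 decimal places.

73.27 kJ/min

Energy encountered per unit search time: 0.366×760 + 0.191×1100 + 0.49×1500 + 0.134×920 = 1347 kJ/min.
Handling time per unit search time: 0.366×21 + 0.191×20 + 0.49×11 + 0.134×3.6 = 17.38.
Rate = 1347/(1 + 17.38) = 73.27 kJ/min.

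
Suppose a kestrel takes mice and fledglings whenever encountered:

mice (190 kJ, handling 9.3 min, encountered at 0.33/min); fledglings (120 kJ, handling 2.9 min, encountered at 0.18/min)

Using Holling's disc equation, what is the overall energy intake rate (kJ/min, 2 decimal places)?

18.36 kJ/min

Energy encountered per unit search time: 0.33×190 + 0.18×120 = 84.3 kJ/min.
Handling time per unit search time: 0.33×9.3 + 0.18×2.9 = 3.591.
Rate = 84.3/(1 + 3.591) = 18.36 kJ/min.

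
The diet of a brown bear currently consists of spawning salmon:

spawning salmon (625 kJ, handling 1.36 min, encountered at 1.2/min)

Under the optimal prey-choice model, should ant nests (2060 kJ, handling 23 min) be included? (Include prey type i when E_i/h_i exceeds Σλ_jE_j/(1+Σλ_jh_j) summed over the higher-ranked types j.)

On spawning salmon alone, R = ΣλE/(1+Σλh) = 750/2.632 = 285 kJ/min.
ant nests: E/h = 2060/23 = 89.57 kJ/min.
Since 89.57 < R, time spent handling ant nests is better spent searching.

No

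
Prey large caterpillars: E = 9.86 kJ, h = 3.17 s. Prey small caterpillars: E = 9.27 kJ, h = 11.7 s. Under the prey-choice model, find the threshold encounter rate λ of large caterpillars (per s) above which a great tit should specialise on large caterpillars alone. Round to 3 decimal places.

Drop small caterpillars once their profitability E₂/h₂ falls below the rate achievable on large caterpillars alone: E₂/h₂ = λE₁/(1 + λh₁).
Solve for λ: λE₁h₂ = E₂(1 + λh₁) → λ(E₁h₂ − E₂h₁) = E₂ → λ = E₂/(E₁h₂ − E₂h₁).
λ = 9.27/(9.86×11.7 − 9.27×3.17) = 9.27/85.98 = 0.1078 per s.

0.108 per s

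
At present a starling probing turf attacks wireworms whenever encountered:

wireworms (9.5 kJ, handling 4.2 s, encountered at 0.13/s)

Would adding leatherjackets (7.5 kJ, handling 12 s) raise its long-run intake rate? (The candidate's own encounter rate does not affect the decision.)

Intake rate on the current diet: R = (0.13×9.5) / (1 + 0.13×4.2) = 1.235/1.546 = 0.7988 kJ/s.
Profitability of leatherjackets: 7.5/12 = 0.625 kJ/s.
Since 0.625 < R, time spent handling leatherjackets is better spent searching.

No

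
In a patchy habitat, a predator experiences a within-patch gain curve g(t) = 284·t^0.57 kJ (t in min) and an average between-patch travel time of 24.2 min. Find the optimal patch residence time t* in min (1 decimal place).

32.1 min

By the marginal value theorem, leave when the instantaneous gain rate g'(t) equals the habitat-wide average g(t)/(T + t).
g'(t) = 0.57·284·t^-0.43. Setting 0.57·284·t^-0.43 = 284·t^0.57/(24.2+t) gives 0.57(24.2+t) = t, so 0.43·t = 0.57×24.2.
t* = 0.57×24.2/0.43 = 32.08 min.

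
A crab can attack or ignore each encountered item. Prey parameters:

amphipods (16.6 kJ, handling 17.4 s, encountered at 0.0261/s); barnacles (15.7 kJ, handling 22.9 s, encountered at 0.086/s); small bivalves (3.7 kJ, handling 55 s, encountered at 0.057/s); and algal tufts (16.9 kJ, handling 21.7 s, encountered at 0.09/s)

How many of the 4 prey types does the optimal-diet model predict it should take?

3

Profitabilities (E/h, kJ/s): amphipods 0.954, algal tufts 0.779, barnacles 0.686, small bivalves 0.0673. Add prey in this order while the next type's profitability exceeds the intake rate on those already taken.
Rate on top 1: 0.2979. algal tufts: 0.779 > 0.2979 → include.
Rate on top 2: 0.5736. barnacles: 0.686 > 0.5736 → include.
Rate on top 3: 0.6146. small bivalves: 0.0673 < 0.6146 → exclude; stop.
Optimal diet: amphipods, algal tufts, barnacles — 3 of 4 types.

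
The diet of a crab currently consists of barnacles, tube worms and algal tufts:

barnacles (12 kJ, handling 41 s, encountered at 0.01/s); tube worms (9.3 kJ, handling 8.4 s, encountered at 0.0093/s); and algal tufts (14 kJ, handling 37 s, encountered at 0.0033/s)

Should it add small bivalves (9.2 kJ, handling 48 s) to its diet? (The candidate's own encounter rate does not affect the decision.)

Yes

Current rate: (0.01×12 + 0.0093×9.3 + 0.0033×14)/(1 + 0.01×41 + 0.0093×8.4 + 0.0033×37) = 0.1569 kJ/s.
small bivalves: E/h = 9.2/48 = 0.1917 kJ/s.
0.1917 > 0.1569, so adding small bivalves raises the average — include it.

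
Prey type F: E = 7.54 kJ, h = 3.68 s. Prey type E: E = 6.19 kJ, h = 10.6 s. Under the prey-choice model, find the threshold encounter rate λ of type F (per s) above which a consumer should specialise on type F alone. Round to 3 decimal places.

The zero-one rule: include type E iff E₂/h₂ > λE₁/(1+λh₁). Equality gives the switch point.
λE₁h₂ = E₂ + λE₂h₁ ⇒ λ = E₂/(E₁h₂ − E₂h₁) = 6.19/(79.92 − 22.78) = 0.1083 per s.

0.108 per s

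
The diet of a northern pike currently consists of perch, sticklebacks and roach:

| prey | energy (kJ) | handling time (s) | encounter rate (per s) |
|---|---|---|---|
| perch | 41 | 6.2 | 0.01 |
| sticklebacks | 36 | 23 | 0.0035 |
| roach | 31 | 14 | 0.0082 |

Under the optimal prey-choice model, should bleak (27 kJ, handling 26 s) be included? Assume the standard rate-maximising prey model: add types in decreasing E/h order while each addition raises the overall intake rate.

Yes

Current rate: (0.01×41 + 0.0035×36 + 0.0082×31)/(1 + 0.01×6.2 + 0.0035×23 + 0.0082×14) = 0.6285 kJ/s.
Profitability of bleak: 27/26 = 1.038 kJ/s.
Since 1.038 > R, including bleak increases the long-run rate.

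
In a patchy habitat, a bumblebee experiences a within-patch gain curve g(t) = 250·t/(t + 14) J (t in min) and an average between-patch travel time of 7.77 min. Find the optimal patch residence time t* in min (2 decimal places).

10.43 min

Maximise g(t)/(T+t): set derivative to zero → g'(t)(T+t) = g(t).
g'(t) = 250·14/(t + 14)². Setting 250·14/(t+14)² = 250t/[(t+14)(7.77+t)] gives 14(7.77+t) = t(t+14), so t² = 14×7.77 = 108.8.
t* = √108.8 = 10.43 min.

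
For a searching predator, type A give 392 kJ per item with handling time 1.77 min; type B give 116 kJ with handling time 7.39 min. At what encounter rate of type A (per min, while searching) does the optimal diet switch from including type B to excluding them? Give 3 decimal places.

Drop type B once their profitability E₂/h₂ falls below the rate achievable on type A alone: E₂/h₂ = λE₁/(1 + λh₁).
Solve for λ: λE₁h₂ = E₂(1 + λh₁) → λ(E₁h₂ − E₂h₁) = E₂ → λ = E₂/(E₁h₂ − E₂h₁).
λ = 116/(392×7.39 − 116×1.77) = 116/2692 = 0.0431 per min.

0.043 per min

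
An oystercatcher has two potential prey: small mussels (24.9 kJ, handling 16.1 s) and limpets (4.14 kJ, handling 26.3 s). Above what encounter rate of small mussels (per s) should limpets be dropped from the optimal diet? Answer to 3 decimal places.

The zero-one rule: include limpets iff E₂/h₂ > λE₁/(1+λh₁). Equality gives the switch point.
λE₁h₂ = E₂ + λE₂h₁ ⇒ λ = E₂/(E₁h₂ − E₂h₁) = 4.14/(654.9 − 66.65) = 0.007038 per s.

0.007 per s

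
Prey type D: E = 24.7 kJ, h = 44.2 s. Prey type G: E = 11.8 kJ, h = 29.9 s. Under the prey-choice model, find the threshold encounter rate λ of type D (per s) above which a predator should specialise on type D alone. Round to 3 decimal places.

0.054 per s

At the threshold, the rate on type D alone equals the profitability of type G: λ·24.7/(1 + λ·44.2) = 11.8/29.9 = 0.3946.
Rearranging, λ(24.7 − 0.3946×44.2) = 0.3946, so λ = 0.3946/7.257 = 0.05439 per s.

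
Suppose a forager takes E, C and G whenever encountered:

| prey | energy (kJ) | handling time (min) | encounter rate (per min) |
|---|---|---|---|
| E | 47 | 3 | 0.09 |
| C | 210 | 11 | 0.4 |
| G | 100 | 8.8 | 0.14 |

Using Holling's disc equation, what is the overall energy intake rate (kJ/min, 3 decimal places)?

14.812 kJ/min

R = Σλ_iE_i / (1 + Σλ_ih_i)
Numerator: 0.09×47 + 0.4×210 + 0.14×100 = 102.2
Denominator: 1 + 0.09×3 + 0.4×11 + 0.14×8.8 = 6.902
R = 102.2/6.902 = 14.81 kJ/min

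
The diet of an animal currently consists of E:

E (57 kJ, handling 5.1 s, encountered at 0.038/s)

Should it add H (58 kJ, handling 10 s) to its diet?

On E alone, R = ΣλE/(1+Σλh) = 2.166/1.194 = 1.814 kJ/s.
H: E/h = 58/10 = 5.8 kJ/s.
5.8 > 1.814, so adding H raises the average — include it.

Yes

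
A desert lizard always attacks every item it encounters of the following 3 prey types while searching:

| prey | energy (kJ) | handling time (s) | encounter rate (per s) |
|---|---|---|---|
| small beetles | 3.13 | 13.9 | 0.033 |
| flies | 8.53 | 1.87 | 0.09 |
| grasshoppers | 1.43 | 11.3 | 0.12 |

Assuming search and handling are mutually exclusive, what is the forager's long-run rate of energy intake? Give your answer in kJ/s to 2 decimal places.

Energy encountered per unit search time: 0.033×3.13 + 0.09×8.53 + 0.12×1.43 = 1.043 kJ/s.
Handling time per unit search time: 0.033×13.9 + 0.09×1.87 + 0.12×11.3 = 1.983.
Rate = 1.043/(1 + 1.983) = 0.3495 kJ/s.

0.35 kJ/s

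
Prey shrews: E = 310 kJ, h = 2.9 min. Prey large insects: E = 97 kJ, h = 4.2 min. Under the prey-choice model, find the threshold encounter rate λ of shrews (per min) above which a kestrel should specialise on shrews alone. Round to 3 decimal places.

The zero-one rule: include large insects iff E₂/h₂ > λE₁/(1+λh₁). Equality gives the switch point.
λE₁h₂ = E₂ + λE₂h₁ ⇒ λ = E₂/(E₁h₂ − E₂h₁) = 97/(1302 − 281.3) = 0.09503 per min.

0.095 per min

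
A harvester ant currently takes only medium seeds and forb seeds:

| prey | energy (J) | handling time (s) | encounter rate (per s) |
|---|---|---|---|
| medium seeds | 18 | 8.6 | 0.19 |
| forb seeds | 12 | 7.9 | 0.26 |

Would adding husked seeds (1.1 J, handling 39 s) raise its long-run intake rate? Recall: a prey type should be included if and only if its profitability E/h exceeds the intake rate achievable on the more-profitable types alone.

On medium seeds and forb seeds alone, R = ΣλE/(1+Σλh) = 6.54/4.688 = 1.395 J/s.
husked seeds: E/h = 1.1/39 = 0.02821 J/s.
Since 0.02821 < R, time spent handling husked seeds is better spent searching.

No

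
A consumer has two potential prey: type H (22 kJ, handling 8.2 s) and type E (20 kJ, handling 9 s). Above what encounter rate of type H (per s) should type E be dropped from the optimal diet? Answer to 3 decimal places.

0.588 per s

Drop type E once their profitability E₂/h₂ falls below the rate achievable on type H alone: E₂/h₂ = λE₁/(1 + λh₁).
Solve for λ: λE₁h₂ = E₂(1 + λh₁) → λ(E₁h₂ − E₂h₁) = E₂ → λ = E₂/(E₁h₂ − E₂h₁).
λ = 20/(22×9 − 20×8.2) = 20/34 = 0.5882 per s.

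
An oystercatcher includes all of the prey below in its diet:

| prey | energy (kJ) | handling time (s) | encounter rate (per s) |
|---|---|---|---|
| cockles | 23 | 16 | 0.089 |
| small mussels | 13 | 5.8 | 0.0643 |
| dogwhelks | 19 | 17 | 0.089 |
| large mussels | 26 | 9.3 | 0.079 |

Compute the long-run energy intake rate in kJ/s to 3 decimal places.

1.314 kJ/s

R = Σλ_iE_i / (1 + Σλ_ih_i)
Numerator: 0.089×23 + 0.0643×13 + 0.089×19 + 0.079×26 = 6.628
Denominator: 1 + 0.089×16 + 0.0643×5.8 + 0.089×17 + 0.079×9.3 = 5.045
R = 6.628/5.045 = 1.314 kJ/s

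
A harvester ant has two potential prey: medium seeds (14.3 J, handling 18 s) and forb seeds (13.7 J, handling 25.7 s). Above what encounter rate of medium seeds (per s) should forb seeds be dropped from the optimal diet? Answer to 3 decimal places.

At the threshold, the rate on medium seeds alone equals the profitability of forb seeds: λ·14.3/(1 + λ·18) = 13.7/25.7 = 0.5331.
Rearranging, λ(14.3 − 0.5331×18) = 0.5331, so λ = 0.5331/4.705 = 0.1133 per s.

0.113 per s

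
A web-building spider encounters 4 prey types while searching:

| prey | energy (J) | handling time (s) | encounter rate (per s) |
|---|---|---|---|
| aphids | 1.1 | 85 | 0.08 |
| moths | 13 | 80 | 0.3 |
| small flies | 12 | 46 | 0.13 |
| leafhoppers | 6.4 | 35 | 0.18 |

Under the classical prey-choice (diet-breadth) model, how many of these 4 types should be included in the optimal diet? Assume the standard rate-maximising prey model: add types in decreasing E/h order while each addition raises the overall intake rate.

1

Rank by E/h (J/s): small flies 0.261, leafhoppers 0.183, moths 0.163, aphids 0.0129. Include each in turn until the next type's E/h falls below the running intake rate.
Rate on top 1: 0.2235. leafhoppers: 0.183 < 0.2235 → exclude; stop.
Optimal diet: small flies — 1 of 4 types.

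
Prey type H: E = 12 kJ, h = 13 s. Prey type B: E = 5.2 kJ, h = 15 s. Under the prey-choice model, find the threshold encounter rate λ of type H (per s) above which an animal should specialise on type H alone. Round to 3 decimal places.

0.046 per s

The zero-one rule: include type B iff E₂/h₂ > λE₁/(1+λh₁). Equality gives the switch point.
λE₁h₂ = E₂ + λE₂h₁ ⇒ λ = E₂/(E₁h₂ − E₂h₁) = 5.2/(180 − 67.6) = 0.04626 per s.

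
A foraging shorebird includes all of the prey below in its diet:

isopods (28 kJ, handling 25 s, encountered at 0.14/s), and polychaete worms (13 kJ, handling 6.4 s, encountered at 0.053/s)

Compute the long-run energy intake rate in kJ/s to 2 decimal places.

Energy encountered per unit search time: 0.14×28 + 0.053×13 = 4.609 kJ/s.
Handling time per unit search time: 0.14×25 + 0.053×6.4 = 3.839.
Rate = 4.609/(1 + 3.839) = 0.9524 kJ/s.

0.95 kJ/s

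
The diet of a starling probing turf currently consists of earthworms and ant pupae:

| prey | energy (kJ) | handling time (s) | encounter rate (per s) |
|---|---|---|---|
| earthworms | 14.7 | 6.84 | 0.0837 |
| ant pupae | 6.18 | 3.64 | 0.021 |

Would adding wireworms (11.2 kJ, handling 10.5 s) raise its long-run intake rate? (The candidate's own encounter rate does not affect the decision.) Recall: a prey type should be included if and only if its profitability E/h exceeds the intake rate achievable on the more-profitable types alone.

On earthworms and ant pupae alone, R = ΣλE/(1+Σλh) = 1.36/1.649 = 0.8249 kJ/s.
wireworms: E/h = 11.2/10.5 = 1.067 kJ/s.
1.067 > 0.8249, so adding wireworms raises the average — include it.

Yes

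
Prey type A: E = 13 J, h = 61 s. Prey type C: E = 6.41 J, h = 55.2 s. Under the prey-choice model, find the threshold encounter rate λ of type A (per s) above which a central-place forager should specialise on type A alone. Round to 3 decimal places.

0.020 per s

Drop type C once their profitability E₂/h₂ falls below the rate achievable on type A alone: E₂/h₂ = λE₁/(1 + λh₁).
Solve for λ: λE₁h₂ = E₂(1 + λh₁) → λ(E₁h₂ − E₂h₁) = E₂ → λ = E₂/(E₁h₂ − E₂h₁).
λ = 6.41/(13×55.2 − 6.41×61) = 6.41/326.6 = 0.01963 per s.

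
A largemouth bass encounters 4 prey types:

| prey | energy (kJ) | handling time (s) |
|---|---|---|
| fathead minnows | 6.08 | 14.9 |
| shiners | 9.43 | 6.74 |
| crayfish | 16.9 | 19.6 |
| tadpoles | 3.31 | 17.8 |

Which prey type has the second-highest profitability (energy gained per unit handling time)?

crayfish

In descending order of E/h:
shiners: 9.43/6.74 = 1.4 kJ/s
crayfish: 16.9/19.6 = 0.862 kJ/s
fathead minnows: 6.08/14.9 = 0.408 kJ/s
tadpoles: 3.31/17.8 = 0.186 kJ/s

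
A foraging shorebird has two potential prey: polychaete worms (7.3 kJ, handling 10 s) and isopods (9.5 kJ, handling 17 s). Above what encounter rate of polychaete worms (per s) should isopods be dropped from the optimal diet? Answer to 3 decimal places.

0.326 per s

Drop isopods once their profitability E₂/h₂ falls below the rate achievable on polychaete worms alone: E₂/h₂ = λE₁/(1 + λh₁).
Solve for λ: λE₁h₂ = E₂(1 + λh₁) → λ(E₁h₂ − E₂h₁) = E₂ → λ = E₂/(E₁h₂ − E₂h₁).
λ = 9.5/(7.3×17 − 9.5×10) = 9.5/29.1 = 0.3265 per s.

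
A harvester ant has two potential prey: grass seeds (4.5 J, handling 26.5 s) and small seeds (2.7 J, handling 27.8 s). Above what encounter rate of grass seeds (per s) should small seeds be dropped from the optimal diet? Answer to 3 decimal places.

At the threshold, the rate on grass seeds alone equals the profitability of small seeds: λ·4.5/(1 + λ·26.5) = 2.7/27.8 = 0.09712.
Rearranging, λ(4.5 − 0.09712×26.5) = 0.09712, so λ = 0.09712/1.926 = 0.05042 per s.

0.050 per s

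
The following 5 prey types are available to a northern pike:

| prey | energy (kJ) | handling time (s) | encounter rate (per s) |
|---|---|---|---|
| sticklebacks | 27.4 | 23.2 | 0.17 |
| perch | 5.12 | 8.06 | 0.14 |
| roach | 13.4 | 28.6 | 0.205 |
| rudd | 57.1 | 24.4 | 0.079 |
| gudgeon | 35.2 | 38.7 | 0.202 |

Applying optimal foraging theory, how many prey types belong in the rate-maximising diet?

1

Rank by E/h (kJ/s): rudd 2.34, sticklebacks 1.18, gudgeon 0.91, perch 0.635, roach 0.469. Include each in turn until the next type's E/h falls below the running intake rate.
Rate on top 1: 1.541. sticklebacks: 1.18 < 1.541 → exclude; stop.
Optimal diet: rudd — 1 of 5 types.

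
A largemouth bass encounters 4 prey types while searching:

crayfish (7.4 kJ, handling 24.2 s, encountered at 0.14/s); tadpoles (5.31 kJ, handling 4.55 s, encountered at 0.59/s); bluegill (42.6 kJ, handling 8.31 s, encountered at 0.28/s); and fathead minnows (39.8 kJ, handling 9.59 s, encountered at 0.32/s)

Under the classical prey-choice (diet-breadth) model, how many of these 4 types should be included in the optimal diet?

Rank by E/h (kJ/s): bluegill 5.13, fathead minnows 4.15, tadpoles 1.17, crayfish 0.306. Include each in turn until the next type's E/h falls below the running intake rate.
Rate on top 1: 3.585. fathead minnows: 4.15 > 3.585 → include.
Rate on top 2: 3.856. tadpoles: 1.17 < 3.856 → exclude; stop.
Optimal diet: bluegill, fathead minnows — 2 of 4 types.

2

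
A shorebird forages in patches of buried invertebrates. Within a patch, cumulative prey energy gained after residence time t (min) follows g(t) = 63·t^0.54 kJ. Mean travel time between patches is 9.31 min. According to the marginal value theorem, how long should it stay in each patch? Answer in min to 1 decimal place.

By the marginal value theorem, leave when the instantaneous gain rate g'(t) equals the habitat-wide average g(t)/(T + t).
g'(t) = 0.54·63·t^-0.46. Setting 0.54·63·t^-0.46 = 63·t^0.54/(9.31+t) gives 0.54(9.31+t) = t, so 0.46·t = 0.54×9.31.
t* = 0.54×9.31/0.46 = 10.93 min.

10.9 min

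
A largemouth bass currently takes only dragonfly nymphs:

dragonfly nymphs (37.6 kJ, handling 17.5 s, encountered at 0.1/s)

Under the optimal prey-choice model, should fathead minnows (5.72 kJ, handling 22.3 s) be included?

Current rate: (0.1×37.6)/(1 + 0.1×17.5) = 1.367 kJ/s.
fathead minnows: E/h = 5.72/22.3 = 0.2565 kJ/s.
Since 0.2565 < R, time spent handling fathead minnows is better spent searching.

No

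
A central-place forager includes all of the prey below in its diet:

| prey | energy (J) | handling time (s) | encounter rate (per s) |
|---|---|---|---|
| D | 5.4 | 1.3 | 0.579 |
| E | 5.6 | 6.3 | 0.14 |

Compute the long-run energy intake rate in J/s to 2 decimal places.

1.48 J/s

R = (0.579×5.4 + 0.14×5.6) / (1 + 0.579×1.3 + 0.14×6.3) = 3.911/2.635 = 1.484 J/s.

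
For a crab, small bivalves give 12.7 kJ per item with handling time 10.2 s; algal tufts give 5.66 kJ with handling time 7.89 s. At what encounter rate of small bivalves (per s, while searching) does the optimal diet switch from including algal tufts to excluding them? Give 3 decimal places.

0.133 per s

Drop algal tufts once their profitability E₂/h₂ falls below the rate achievable on small bivalves alone: E₂/h₂ = λE₁/(1 + λh₁).
Solve for λ: λE₁h₂ = E₂(1 + λh₁) → λ(E₁h₂ − E₂h₁) = E₂ → λ = E₂/(E₁h₂ − E₂h₁).
λ = 5.66/(12.7×7.89 − 5.66×10.2) = 5.66/42.47 = 0.1333 per s.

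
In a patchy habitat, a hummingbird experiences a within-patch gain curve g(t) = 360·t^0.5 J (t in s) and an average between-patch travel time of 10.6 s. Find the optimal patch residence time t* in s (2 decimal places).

10.60 s

Maximise g(t)/(T+t): set derivative to zero → g'(t)(T+t) = g(t).
g'(t) = 0.5·360·t^-0.5. Setting 0.5·360·t^-0.5 = 360·t^0.5/(10.6+t) gives 0.5(10.6+t) = t, so 0.50·t = 0.5×10.6.
t* = 0.5×10.6/0.50 = 10.6 s.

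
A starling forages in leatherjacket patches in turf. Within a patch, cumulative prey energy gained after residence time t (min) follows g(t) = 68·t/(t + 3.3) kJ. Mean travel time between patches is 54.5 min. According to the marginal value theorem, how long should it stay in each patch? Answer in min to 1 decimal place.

Maximise g(t)/(T+t): set derivative to zero → g'(t)(T+t) = g(t).
g'(t) = 68·3.3/(t + 3.3)². Setting 68·3.3/(t+3.3)² = 68t/[(t+3.3)(54.5+t)] gives 3.3(54.5+t) = t(t+3.3), so t² = 3.3×54.5 = 179.8.
t* = √179.8 = 13.41 min.

13.4 min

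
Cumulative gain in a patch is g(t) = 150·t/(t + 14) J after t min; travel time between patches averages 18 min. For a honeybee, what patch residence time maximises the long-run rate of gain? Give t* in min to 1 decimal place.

Optimal t* satisfies g'(t*) = g(t*)/(T + t*).
g'(t) = 150·14/(t + 14)². Setting 150·14/(t+14)² = 150t/[(t+14)(18+t)] gives 14(18+t) = t(t+14), so t² = 14×18 = 252.
t* = √252 = 15.87 min.

15.9 min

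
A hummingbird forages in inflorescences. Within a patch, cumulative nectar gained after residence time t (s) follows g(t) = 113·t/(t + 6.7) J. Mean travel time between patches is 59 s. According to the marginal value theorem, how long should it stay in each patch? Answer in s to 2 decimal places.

By the marginal value theorem, leave when the instantaneous gain rate g'(t) equals the habitat-wide average g(t)/(T + t).
g'(t) = 113·6.7/(t + 6.7)². Setting 113·6.7/(t+6.7)² = 113t/[(t+6.7)(59+t)] gives 6.7(59+t) = t(t+6.7), so t² = 6.7×59 = 395.3.
t* = √395.3 = 19.88 s.

19.88 s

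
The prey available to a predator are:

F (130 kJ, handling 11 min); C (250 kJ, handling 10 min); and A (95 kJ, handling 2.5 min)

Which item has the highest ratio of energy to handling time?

A

In descending order of E/h:
A: 95/2.5 = 38 kJ/min
C: 250/10 = 25 kJ/min
F: 130/11 = 11.8 kJ/min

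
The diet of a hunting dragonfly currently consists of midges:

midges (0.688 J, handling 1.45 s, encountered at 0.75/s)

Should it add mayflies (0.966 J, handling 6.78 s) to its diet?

On midges alone, R = ΣλE/(1+Σλh) = 0.516/2.087 = 0.2472 J/s.
mayflies: E/h = 0.966/6.78 = 0.1425 J/s.
0.1425 < 0.2472, so adding mayflies would lower the average — exclude it.

No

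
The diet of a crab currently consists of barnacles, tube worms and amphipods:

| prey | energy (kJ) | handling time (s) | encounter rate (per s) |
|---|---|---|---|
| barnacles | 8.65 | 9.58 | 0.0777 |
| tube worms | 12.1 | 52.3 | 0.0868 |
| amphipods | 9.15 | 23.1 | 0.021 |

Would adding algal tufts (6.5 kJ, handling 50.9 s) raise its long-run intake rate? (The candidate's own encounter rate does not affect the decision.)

Current rate: (0.0777×8.65 + 0.0868×12.1 + 0.021×9.15)/(1 + 0.0777×9.58 + 0.0868×52.3 + 0.021×23.1) = 0.2828 kJ/s.
Profitability of algal tufts: 6.5/50.9 = 0.1277 kJ/s.
Since 0.1277 < R, time spent handling algal tufts is better spent searching.

No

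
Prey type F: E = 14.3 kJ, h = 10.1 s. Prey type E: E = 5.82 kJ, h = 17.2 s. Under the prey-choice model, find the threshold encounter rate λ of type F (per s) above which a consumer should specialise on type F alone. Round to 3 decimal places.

0.031 per s

Drop type E once their profitability E₂/h₂ falls below the rate achievable on type F alone: E₂/h₂ = λE₁/(1 + λh₁).
Solve for λ: λE₁h₂ = E₂(1 + λh₁) → λ(E₁h₂ − E₂h₁) = E₂ → λ = E₂/(E₁h₂ − E₂h₁).
λ = 5.82/(14.3×17.2 − 5.82×10.1) = 5.82/187.2 = 0.03109 per s.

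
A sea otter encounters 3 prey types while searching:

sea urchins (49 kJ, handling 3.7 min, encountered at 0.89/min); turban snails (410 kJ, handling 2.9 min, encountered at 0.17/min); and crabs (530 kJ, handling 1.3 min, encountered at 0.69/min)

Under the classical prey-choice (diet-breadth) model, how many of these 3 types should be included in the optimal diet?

1

E/h in descending order: crabs 408, turban snails 141, sea urchins 13.2 kJ/min. The optimal diet is the largest prefix of this list for which every included type satisfies E_i/h_i > R on the types above it.
Rate on top 1: 192.8. turban snails: 141 < 192.8 → exclude; stop.
Optimal diet: crabs — 1 of 3 types.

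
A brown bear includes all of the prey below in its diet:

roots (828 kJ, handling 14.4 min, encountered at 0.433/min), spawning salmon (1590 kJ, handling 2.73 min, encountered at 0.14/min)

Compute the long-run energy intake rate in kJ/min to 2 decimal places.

76.29 kJ/min

R = (0.433×828 + 0.14×1590) / (1 + 0.433×14.4 + 0.14×2.73) = 581.1/7.617 = 76.29 kJ/min.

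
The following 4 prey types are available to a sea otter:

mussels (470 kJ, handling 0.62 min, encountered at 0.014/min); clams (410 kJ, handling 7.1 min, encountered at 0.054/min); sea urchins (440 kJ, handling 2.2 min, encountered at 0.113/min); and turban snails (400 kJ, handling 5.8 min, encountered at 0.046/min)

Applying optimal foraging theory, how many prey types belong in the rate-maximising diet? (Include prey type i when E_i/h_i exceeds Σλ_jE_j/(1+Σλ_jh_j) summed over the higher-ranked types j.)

E/h in descending order: mussels 758, sea urchins 200, turban snails 69, clams 57.7 kJ/min. The optimal diet is the largest prefix of this list for which every included type satisfies E_i/h_i > R on the types above it.
Rate on top 1: 6.523. sea urchins: 200 > 6.523 → include.
Rate on top 2: 44.78. turban snails: 69 > 44.78 → include.
Rate on top 3: 49.01. clams: 57.7 > 49.01 → include.
Optimal diet: mussels, sea urchins, turban snails, clams — 4 of 4 types.

4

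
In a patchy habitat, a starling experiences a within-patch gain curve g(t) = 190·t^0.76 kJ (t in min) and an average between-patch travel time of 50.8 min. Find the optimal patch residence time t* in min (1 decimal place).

Optimal t* satisfies g'(t*) = g(t*)/(T + t*).
g'(t) = 0.76·190·t^-0.24. Setting 0.76·190·t^-0.24 = 190·t^0.76/(50.8+t) gives 0.76(50.8+t) = t, so 0.24·t = 0.76×50.8.
t* = 0.76×50.8/0.24 = 160.9 min.

160.9 min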